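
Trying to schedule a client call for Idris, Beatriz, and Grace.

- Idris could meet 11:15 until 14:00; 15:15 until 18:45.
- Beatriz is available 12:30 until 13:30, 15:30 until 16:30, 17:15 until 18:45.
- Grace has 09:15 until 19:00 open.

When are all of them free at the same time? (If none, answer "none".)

12:30-13:30, 15:30-16:30, 17:15-18:45

Idris ∩ Beatriz: 12:30-13:30, 15:30-16:30, 17:15-18:45.
Idris ∩ Beatriz ∩ Grace: 12:30-13:30, 15:30-16:30, 17:15-18:45.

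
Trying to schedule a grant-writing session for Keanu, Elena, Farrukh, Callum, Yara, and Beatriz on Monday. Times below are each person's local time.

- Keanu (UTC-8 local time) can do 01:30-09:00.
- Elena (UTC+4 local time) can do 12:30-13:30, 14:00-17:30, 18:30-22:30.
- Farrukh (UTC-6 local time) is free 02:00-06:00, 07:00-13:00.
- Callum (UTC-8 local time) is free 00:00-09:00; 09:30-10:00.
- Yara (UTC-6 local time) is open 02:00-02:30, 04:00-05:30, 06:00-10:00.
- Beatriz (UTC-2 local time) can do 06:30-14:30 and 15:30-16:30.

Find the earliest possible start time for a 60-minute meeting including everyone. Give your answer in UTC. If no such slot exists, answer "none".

10:00

Keanu in UTC: 09:30-17:00 (add 8h to convert from UTC-8).
Elena in UTC: 08:30-09:30, 10:00-13:30, 14:30-18:30 (subtract 4h to convert from UTC+4).
Farrukh in UTC: 08:00-12:00, 13:00-19:00 (add 6h to convert from UTC-6).
Callum in UTC: 08:00-17:00, 17:30-18:00 (add 8h to convert from UTC-8).
Yara in UTC: 08:00-08:30, 10:00-11:30, 12:00-16:00 (add 6h to convert from UTC-6).
Beatriz in UTC: 08:30-16:30, 17:30-18:30 (add 2h to convert from UTC-2).
Keanu ∩ Elena: 10:00-13:30, 14:30-17:00.
Keanu ∩ Elena ∩ Farrukh: 10:00-12:00, 13:00-13:30, 14:30-17:00.
Keanu ∩ Elena ∩ Farrukh ∩ Callum: 10:00-12:00, 13:00-13:30, 14:30-17:00.
Keanu ∩ Elena ∩ Farrukh ∩ Callum ∩ Yara: 10:00-11:30, 13:00-13:30, 14:30-16:00.
Keanu ∩ Elena ∩ Farrukh ∩ Callum ∩ Yara ∩ Beatriz: 10:00-11:30, 13:00-13:30, 14:30-16:00.
The first common window of at least 60 minutes is 10:00-11:30, so the earliest start is 10:00.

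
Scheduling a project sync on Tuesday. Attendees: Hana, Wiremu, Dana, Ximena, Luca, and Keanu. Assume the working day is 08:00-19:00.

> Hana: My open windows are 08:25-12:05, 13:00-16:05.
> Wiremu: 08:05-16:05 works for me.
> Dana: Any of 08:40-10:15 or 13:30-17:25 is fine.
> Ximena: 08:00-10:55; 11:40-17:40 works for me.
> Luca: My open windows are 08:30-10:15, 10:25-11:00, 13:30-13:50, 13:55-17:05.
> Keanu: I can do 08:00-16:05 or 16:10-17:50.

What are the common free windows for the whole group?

08:40-10:15, 13:30-13:50, 13:55-16:05

Hana ∩ Wiremu: 08:25-12:05, 13:00-16:05.
Hana ∩ Wiremu ∩ Dana: 08:40-10:15, 13:30-16:05.
Hana ∩ Wiremu ∩ Dana ∩ Ximena: 08:40-10:15, 13:30-16:05.
Hana ∩ Wiremu ∩ Dana ∩ Ximena ∩ Luca: 08:40-10:15, 13:30-13:50, 13:55-16:05.
Hana ∩ Wiremu ∩ Dana ∩ Ximena ∩ Luca ∩ Keanu: 08:40-10:15, 13:30-13:50, 13:55-16:05.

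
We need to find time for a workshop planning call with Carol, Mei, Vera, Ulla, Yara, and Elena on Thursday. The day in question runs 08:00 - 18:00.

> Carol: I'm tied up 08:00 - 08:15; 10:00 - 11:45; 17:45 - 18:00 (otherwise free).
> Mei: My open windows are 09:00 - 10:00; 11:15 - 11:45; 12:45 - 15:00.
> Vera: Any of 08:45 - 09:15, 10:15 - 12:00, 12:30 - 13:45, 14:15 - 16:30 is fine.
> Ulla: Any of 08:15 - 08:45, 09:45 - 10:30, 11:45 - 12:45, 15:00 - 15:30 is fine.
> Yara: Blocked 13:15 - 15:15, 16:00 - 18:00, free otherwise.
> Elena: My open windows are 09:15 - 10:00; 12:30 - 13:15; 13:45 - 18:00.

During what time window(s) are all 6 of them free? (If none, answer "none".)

Carol free: 08:15-10:00, 11:45-17:45 (invert busy blocks within the working day).
Mei free: 09:00-10:00, 11:15-11:45, 12:45-15:00.
Vera free: 08:45-09:15, 10:15-12:00, 12:30-13:45, 14:15-16:30.
Ulla free: 08:15-08:45, 09:45-10:30, 11:45-12:45, 15:00-15:30.
Yara free: 08:00-13:15, 15:15-16:00 (invert busy blocks within the working day).
Elena free: 09:15-10:00, 12:30-13:15, 13:45-18:00.
Carol ∩ Mei: 09:00-10:00, 12:45-15:00.
Carol ∩ Mei ∩ Vera: 09:00-09:15, 12:45-13:45, 14:15-15:00.
Carol ∩ Mei ∩ Vera ∩ Ulla: ∅.
Carol ∩ Mei ∩ Vera ∩ Ulla ∩ Yara: ∅.
Carol ∩ Mei ∩ Vera ∩ Ulla ∩ Yara ∩ Elena: ∅.
There is no time when everyone is free.

none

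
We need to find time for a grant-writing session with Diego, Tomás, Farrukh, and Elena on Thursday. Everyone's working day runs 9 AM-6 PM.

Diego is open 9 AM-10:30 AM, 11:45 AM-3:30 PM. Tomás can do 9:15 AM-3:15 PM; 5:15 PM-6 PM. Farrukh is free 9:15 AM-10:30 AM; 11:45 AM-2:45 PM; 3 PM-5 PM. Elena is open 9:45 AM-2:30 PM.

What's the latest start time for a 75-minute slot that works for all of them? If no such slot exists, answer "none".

13:15

Diego ∩ Tomás: 09:15-10:30, 11:45-15:15.
Diego ∩ Tomás ∩ Farrukh: 09:15-10:30, 11:45-14:45, 15:00-15:15.
Diego ∩ Tomás ∩ Farrukh ∩ Elena: 09:45-10:30, 11:45-14:30.
The last common window of at least 75 minutes is 11:45-14:30; a 75-minute meeting can start as late as 13:15 and still end by 14:30.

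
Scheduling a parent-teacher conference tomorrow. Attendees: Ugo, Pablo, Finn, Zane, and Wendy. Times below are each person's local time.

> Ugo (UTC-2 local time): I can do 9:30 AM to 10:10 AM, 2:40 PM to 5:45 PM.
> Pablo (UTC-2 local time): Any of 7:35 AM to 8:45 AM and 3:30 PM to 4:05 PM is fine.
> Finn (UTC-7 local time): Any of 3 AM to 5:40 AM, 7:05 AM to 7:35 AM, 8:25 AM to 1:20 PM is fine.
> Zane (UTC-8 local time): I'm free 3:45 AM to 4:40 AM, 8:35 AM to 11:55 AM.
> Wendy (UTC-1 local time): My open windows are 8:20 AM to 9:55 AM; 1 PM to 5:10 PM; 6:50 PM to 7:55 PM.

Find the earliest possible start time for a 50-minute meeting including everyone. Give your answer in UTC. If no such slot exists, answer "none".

none

Ugo in UTC: 11:30-12:10, 16:40-19:45 (add 2h to convert from UTC-2).
Pablo in UTC: 09:35-10:45, 17:30-18:05 (add 2h to convert from UTC-2).
Finn in UTC: 10:00-12:40, 14:05-14:35, 15:25-20:20 (add 7h to convert from UTC-7).
Zane in UTC: 11:45-12:40, 16:35-19:55 (add 8h to convert from UTC-8).
Wendy in UTC: 09:20-10:55, 14:00-18:10, 19:50-20:55 (add 1h to convert from UTC-1).
Ugo ∩ Pablo: 17:30-18:05.
Ugo ∩ Pablo ∩ Finn: 17:30-18:05.
Ugo ∩ Pablo ∩ Finn ∩ Zane: 17:30-18:05.
Ugo ∩ Pablo ∩ Finn ∩ Zane ∩ Wendy: 17:30-18:05.
No common window is at least 50 minutes long.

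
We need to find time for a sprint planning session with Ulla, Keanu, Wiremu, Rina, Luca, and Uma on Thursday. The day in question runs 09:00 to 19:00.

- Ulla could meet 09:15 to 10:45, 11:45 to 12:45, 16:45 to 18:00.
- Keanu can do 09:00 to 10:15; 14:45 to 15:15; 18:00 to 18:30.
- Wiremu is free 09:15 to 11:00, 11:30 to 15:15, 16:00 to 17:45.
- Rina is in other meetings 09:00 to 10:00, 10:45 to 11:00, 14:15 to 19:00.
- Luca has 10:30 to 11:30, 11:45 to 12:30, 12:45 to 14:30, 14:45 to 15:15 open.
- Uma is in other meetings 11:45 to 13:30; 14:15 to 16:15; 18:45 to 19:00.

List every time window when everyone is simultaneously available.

Ulla free: 09:15-10:45, 11:45-12:45, 16:45-18:00.
Keanu free: 09:00-10:15, 14:45-15:15, 18:00-18:30.
Wiremu free: 09:15-11:00, 11:30-15:15, 16:00-17:45.
Rina free: 10:00-10:45, 11:00-14:15 (invert busy blocks within the working day).
Luca free: 10:30-11:30, 11:45-12:30, 12:45-14:30, 14:45-15:15.
Uma free: 09:00-11:45, 13:30-14:15, 16:15-18:45 (invert busy blocks within the working day).
Ulla ∩ Keanu: 09:15-10:15.
Ulla ∩ Keanu ∩ Wiremu: 09:15-10:15.
Ulla ∩ Keanu ∩ Wiremu ∩ Rina: 10:00-10:15.
Ulla ∩ Keanu ∩ Wiremu ∩ Rina ∩ Luca: ∅.
Ulla ∩ Keanu ∩ Wiremu ∩ Rina ∩ Luca ∩ Uma: ∅.
There is no time when everyone is free.

none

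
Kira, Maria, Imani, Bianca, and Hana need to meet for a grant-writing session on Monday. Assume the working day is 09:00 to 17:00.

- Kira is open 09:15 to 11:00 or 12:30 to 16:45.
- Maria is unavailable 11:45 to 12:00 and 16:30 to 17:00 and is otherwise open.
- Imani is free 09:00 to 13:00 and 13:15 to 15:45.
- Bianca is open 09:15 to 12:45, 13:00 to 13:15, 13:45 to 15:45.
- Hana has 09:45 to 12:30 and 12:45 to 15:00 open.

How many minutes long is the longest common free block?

Kira free: 09:15-11:00, 12:30-16:45.
Maria free: 09:00-11:45, 12:00-16:30 (invert busy blocks within the working day).
Imani free: 09:00-13:00, 13:15-15:45.
Bianca free: 09:15-12:45, 13:00-13:15, 13:45-15:45.
Hana free: 09:45-12:30, 12:45-15:00.
Kira ∩ Maria: 09:15-11:00, 12:30-16:30.
Kira ∩ Maria ∩ Imani: 09:15-11:00, 12:30-13:00, 13:15-15:45.
Kira ∩ Maria ∩ Imani ∩ Bianca: 09:15-11:00, 12:30-12:45, 13:45-15:45.
Kira ∩ Maria ∩ Imani ∩ Bianca ∩ Hana: 09:45-11:00, 13:45-15:00.
So the common availability across everyone is 09:45-11:00, 13:45-15:00.
The longest is 09:45-11:00 at 75 minutes.

75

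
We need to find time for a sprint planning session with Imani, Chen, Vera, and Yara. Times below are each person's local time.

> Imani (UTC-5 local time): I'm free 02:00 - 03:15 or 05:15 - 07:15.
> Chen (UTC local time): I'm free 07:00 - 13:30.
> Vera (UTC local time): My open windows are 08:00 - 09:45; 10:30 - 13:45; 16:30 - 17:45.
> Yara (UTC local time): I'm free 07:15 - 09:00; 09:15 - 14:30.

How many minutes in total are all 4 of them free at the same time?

Imani in UTC: 07:00-08:15, 10:15-12:15 (add 5h to convert from UTC-5).
Chen in UTC: 07:00-13:30.
Vera in UTC: 08:00-09:45, 10:30-13:45, 16:30-17:45.
Yara in UTC: 07:15-09:00, 09:15-14:30.
Imani ∩ Chen: 07:00-08:15, 10:15-12:15.
Imani ∩ Chen ∩ Vera: 08:00-08:15, 10:30-12:15.
Imani ∩ Chen ∩ Vera ∩ Yara: 08:00-08:15, 10:30-12:15.
Summing the common windows: 15 + 105 = 120 minutes.

120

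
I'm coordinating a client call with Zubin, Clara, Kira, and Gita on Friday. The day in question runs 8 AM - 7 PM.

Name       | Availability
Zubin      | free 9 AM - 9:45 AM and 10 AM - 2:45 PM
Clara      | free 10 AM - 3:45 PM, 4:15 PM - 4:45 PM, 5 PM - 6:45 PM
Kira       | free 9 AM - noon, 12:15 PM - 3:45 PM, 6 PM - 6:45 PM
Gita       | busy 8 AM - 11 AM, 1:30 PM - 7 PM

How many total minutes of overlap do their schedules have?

135

Zubin free: 09:00-09:45, 10:00-14:45.
Clara free: 10:00-15:45, 16:15-16:45, 17:00-18:45.
Kira free: 09:00-12:00, 12:15-15:45, 18:00-18:45.
Gita free: 11:00-13:30 (invert busy blocks within the working day).
Zubin ∩ Clara: 10:00-14:45.
Zubin ∩ Clara ∩ Kira: 10:00-12:00, 12:15-14:45.
Zubin ∩ Clara ∩ Kira ∩ Gita: 11:00-12:00, 12:15-13:30.
Summing the common windows: 60 + 75 = 135 minutes.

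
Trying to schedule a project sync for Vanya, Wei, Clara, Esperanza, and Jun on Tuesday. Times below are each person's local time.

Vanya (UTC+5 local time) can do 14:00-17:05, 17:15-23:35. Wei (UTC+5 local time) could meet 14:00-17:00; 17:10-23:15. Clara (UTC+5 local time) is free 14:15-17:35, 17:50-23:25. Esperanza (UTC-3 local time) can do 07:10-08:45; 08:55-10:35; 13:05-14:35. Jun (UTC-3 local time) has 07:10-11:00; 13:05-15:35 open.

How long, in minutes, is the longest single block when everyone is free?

95

Vanya in UTC: 09:00-12:05, 12:15-18:35 (subtract 5h to convert from UTC+5).
Wei in UTC: 09:00-12:00, 12:10-18:15 (subtract 5h to convert from UTC+5).
Clara in UTC: 09:15-12:35, 12:50-18:25 (subtract 5h to convert from UTC+5).
Esperanza in UTC: 10:10-11:45, 11:55-13:35, 16:05-17:35 (add 3h to convert from UTC-3).
Jun in UTC: 10:10-14:00, 16:05-18:35 (add 3h to convert from UTC-3).
Vanya ∩ Wei: 09:00-12:00, 12:15-18:15.
Vanya ∩ Wei ∩ Clara: 09:15-12:00, 12:15-12:35, 12:50-18:15.
Vanya ∩ Wei ∩ Clara ∩ Esperanza: 10:10-11:45, 11:55-12:00, 12:15-12:35, 12:50-13:35, 16:05-17:35.
Vanya ∩ Wei ∩ Clara ∩ Esperanza ∩ Jun: 10:10-11:45, 11:55-12:00, 12:15-12:35, 12:50-13:35, 16:05-17:35.
The longest is 10:10-11:45 at 95 minutes.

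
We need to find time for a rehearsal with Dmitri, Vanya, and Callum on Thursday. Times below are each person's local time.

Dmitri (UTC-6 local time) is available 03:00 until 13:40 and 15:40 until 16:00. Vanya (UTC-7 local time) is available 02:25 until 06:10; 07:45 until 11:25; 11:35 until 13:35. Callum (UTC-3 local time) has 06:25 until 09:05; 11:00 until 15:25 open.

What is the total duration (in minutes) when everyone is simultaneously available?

380

Dmitri in UTC: 09:00-19:40, 21:40-22:00 (add 6h to convert from UTC-6).
Vanya in UTC: 09:25-13:10, 14:45-18:25, 18:35-20:35 (add 7h to convert from UTC-7).
Callum in UTC: 09:25-12:05, 14:00-18:25 (add 3h to convert from UTC-3).
Dmitri ∩ Vanya: 09:25-13:10, 14:45-18:25, 18:35-19:40.
Dmitri ∩ Vanya ∩ Callum: 09:25-12:05, 14:45-18:25.
So the common availability across everyone is 09:25-12:05, 14:45-18:25.
Summing the common windows: 160 + 220 = 380 minutes.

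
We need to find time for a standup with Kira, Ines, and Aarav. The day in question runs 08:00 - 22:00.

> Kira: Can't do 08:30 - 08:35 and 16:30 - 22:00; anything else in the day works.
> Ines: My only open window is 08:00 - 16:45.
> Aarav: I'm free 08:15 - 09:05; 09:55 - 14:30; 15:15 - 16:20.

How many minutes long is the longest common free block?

Kira free: 08:00-08:30, 08:35-16:30 (invert busy blocks within the working day).
Ines free: 08:00-16:45.
Aarav free: 08:15-09:05, 09:55-14:30, 15:15-16:20.
Kira ∩ Ines: 08:00-08:30, 08:35-16:30.
Kira ∩ Ines ∩ Aarav: 08:15-08:30, 08:35-09:05, 09:55-14:30, 15:15-16:20.
The longest is 09:55-14:30 at 275 minutes.

275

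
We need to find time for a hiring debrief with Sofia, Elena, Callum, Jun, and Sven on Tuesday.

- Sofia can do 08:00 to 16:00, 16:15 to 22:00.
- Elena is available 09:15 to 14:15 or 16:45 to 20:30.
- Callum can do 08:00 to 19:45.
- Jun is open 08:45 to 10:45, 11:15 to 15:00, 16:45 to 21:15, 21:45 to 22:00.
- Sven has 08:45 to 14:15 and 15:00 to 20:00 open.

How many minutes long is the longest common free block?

Sofia ∩ Elena: 09:15-14:15, 16:45-20:30.
Sofia ∩ Elena ∩ Callum: 09:15-14:15, 16:45-19:45.
Sofia ∩ Elena ∩ Callum ∩ Jun: 09:15-10:45, 11:15-14:15, 16:45-19:45.
Sofia ∩ Elena ∩ Callum ∩ Jun ∩ Sven: 09:15-10:45, 11:15-14:15, 16:45-19:45.
So the common availability across everyone is 09:15-10:45, 11:15-14:15, 16:45-19:45.
The longest is 11:15-14:15 at 180 minutes.

180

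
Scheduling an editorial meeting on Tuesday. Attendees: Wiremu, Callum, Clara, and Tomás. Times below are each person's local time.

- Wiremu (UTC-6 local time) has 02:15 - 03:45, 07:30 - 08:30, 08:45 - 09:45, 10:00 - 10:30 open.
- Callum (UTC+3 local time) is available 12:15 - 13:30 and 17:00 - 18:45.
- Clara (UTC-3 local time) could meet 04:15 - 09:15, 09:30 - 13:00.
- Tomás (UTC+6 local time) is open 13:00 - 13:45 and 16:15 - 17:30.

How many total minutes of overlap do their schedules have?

Wiremu in UTC: 08:15-09:45, 13:30-14:30, 14:45-15:45, 16:00-16:30 (add 6h to convert from UTC-6).
Callum in UTC: 09:15-10:30, 14:00-15:45 (subtract 3h to convert from UTC+3).
Clara in UTC: 07:15-12:15, 12:30-16:00 (add 3h to convert from UTC-3).
Tomás in UTC: 07:00-07:45, 10:15-11:30 (subtract 6h to convert from UTC+6).
Wiremu ∩ Callum: 09:15-09:45, 14:00-14:30, 14:45-15:45.
Wiremu ∩ Callum ∩ Clara: 09:15-09:45, 14:00-14:30, 14:45-15:45.
Wiremu ∩ Callum ∩ Clara ∩ Tomás: ∅.
There is no time when everyone is free.
There is no common window, so the total is 0 minutes.

0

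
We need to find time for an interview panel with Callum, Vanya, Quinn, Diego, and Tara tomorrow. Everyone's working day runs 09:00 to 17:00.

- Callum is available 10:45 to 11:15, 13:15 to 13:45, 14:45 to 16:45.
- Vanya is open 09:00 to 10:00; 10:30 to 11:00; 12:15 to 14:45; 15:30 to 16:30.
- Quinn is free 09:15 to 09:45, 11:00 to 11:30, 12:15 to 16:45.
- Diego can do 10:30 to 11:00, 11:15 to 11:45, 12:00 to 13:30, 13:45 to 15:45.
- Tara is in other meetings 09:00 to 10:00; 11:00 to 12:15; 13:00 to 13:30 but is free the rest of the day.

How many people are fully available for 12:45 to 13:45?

2

Callum free: 10:45-11:15, 13:15-13:45, 14:45-16:45.
Vanya free: 09:00-10:00, 10:30-11:00, 12:15-14:45, 15:30-16:30.
Quinn free: 09:15-09:45, 11:00-11:30, 12:15-16:45.
Diego free: 10:30-11:00, 11:15-11:45, 12:00-13:30, 13:45-15:45.
Tara free: 10:00-11:00, 12:15-13:00, 13:30-17:00 (invert busy blocks within the working day).
Vanya and Quinn can make the full 12:45-13:45 slot — that's 2.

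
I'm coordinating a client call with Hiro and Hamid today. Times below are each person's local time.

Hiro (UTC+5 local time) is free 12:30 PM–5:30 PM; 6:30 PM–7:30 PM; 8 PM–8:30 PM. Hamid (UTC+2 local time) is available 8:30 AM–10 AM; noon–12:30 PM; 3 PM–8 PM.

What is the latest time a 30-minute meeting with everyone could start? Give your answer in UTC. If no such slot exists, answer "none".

15:00

Hiro in UTC: 07:30-12:30, 13:30-14:30, 15:00-15:30 (subtract 5h to convert from UTC+5).
Hamid in UTC: 06:30-08:00, 10:00-10:30, 13:00-18:00 (subtract 2h to convert from UTC+2).
Hiro ∩ Hamid: 07:30-08:00, 10:00-10:30, 13:30-14:30, 15:00-15:30.
The last common window of at least 30 minutes is 15:00-15:30; a 30-minute meeting can start as late as 15:00 and still end by 15:30.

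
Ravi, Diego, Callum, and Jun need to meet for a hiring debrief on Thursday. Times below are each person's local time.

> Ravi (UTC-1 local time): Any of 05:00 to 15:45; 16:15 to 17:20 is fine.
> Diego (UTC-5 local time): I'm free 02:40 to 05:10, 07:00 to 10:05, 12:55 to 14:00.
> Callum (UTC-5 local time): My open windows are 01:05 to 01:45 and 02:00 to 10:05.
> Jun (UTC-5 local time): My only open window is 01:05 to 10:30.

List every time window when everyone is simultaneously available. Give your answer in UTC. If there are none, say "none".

Ravi in UTC: 06:00-16:45, 17:15-18:20 (add 1h to convert from UTC-1).
Diego in UTC: 07:40-10:10, 12:00-15:05, 17:55-19:00 (add 5h to convert from UTC-5).
Callum in UTC: 06:05-06:45, 07:00-15:05 (add 5h to convert from UTC-5).
Jun in UTC: 06:05-15:30 (add 5h to convert from UTC-5).
Ravi ∩ Diego: 07:40-10:10, 12:00-15:05, 17:55-18:20.
Ravi ∩ Diego ∩ Callum: 07:40-10:10, 12:00-15:05.
Ravi ∩ Diego ∩ Callum ∩ Jun: 07:40-10:10, 12:00-15:05.

07:40-10:10, 12:00-15:05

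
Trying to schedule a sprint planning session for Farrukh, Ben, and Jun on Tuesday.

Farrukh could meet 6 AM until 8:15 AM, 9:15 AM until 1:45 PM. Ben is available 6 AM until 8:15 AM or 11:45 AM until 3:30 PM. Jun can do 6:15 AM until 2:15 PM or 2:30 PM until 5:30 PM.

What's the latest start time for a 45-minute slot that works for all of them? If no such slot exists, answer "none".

Farrukh ∩ Ben: 06:00-08:15, 11:45-13:45.
Farrukh ∩ Ben ∩ Jun: 06:15-08:15, 11:45-13:45.
The last common window of at least 45 minutes is 11:45-13:45; a 45-minute meeting can start as late as 13:00 and still end by 13:45.

13:00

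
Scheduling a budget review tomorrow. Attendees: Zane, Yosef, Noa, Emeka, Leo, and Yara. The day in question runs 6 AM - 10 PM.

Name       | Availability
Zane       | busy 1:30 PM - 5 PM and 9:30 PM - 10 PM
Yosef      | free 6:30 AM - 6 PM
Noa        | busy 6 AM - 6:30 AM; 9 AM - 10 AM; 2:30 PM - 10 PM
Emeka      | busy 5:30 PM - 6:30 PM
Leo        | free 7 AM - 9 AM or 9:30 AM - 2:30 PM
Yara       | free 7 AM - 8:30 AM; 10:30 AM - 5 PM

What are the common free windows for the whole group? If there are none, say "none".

07:00-08:30, 10:30-13:30

Zane free: 06:00-13:30, 17:00-21:30 (invert busy blocks within the working day).
Yosef free: 06:30-18:00.
Noa free: 06:30-09:00, 10:00-14:30 (invert busy blocks within the working day).
Emeka free: 06:00-17:30, 18:30-22:00 (invert busy blocks within the working day).
Leo free: 07:00-09:00, 09:30-14:30.
Yara free: 07:00-08:30, 10:30-17:00.
Zane ∩ Yosef: 06:30-13:30, 17:00-18:00.
Zane ∩ Yosef ∩ Noa: 06:30-09:00, 10:00-13:30.
Zane ∩ Yosef ∩ Noa ∩ Emeka: 06:30-09:00, 10:00-13:30.
Zane ∩ Yosef ∩ Noa ∩ Emeka ∩ Leo: 07:00-09:00, 10:00-13:30.
Zane ∩ Yosef ∩ Noa ∩ Emeka ∩ Leo ∩ Yara: 07:00-08:30, 10:30-13:30.
So the common availability across everyone is 07:00-08:30, 10:30-13:30.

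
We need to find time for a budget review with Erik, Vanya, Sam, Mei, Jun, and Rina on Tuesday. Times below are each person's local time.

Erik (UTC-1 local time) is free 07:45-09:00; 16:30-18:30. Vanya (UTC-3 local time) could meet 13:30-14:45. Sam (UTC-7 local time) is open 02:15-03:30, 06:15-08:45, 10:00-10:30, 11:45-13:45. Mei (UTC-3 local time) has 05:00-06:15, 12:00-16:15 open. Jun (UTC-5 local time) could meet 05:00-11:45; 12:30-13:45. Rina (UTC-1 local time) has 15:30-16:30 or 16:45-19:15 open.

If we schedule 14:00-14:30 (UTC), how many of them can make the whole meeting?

Erik in UTC: 08:45-10:00, 17:30-19:30 (add 1h to convert from UTC-1).
Vanya in UTC: 16:30-17:45 (add 3h to convert from UTC-3).
Sam in UTC: 09:15-10:30, 13:15-15:45, 17:00-17:30, 18:45-20:45 (add 7h to convert from UTC-7).
Mei in UTC: 08:00-09:15, 15:00-19:15 (add 3h to convert from UTC-3).
Jun in UTC: 10:00-16:45, 17:30-18:45 (add 5h to convert from UTC-5).
Rina in UTC: 16:30-17:30, 17:45-20:15 (add 1h to convert from UTC-1).
Sam and Jun can make the full 14:00-14:30 slot — that's 2.

2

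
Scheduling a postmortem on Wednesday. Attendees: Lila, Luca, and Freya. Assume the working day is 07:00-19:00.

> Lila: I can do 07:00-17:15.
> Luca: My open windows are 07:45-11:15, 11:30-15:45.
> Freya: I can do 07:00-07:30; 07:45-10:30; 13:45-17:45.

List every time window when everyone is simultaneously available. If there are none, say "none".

07:45-10:30, 13:45-15:45

Lila ∩ Luca: 07:45-11:15, 11:30-15:45.
Lila ∩ Luca ∩ Freya: 07:45-10:30, 13:45-15:45.
Those are the intersection windows.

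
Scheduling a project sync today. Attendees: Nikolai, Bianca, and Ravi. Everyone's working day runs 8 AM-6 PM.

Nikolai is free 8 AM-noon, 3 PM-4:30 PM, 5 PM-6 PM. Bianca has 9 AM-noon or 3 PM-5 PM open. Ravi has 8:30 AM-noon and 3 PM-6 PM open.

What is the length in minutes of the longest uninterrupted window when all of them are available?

Nikolai ∩ Bianca: 09:00-12:00, 15:00-16:30.
Nikolai ∩ Bianca ∩ Ravi: 09:00-12:00, 15:00-16:30.
So the common availability across everyone is 09:00-12:00, 15:00-16:30.
The longest is 09:00-12:00 at 180 minutes.

180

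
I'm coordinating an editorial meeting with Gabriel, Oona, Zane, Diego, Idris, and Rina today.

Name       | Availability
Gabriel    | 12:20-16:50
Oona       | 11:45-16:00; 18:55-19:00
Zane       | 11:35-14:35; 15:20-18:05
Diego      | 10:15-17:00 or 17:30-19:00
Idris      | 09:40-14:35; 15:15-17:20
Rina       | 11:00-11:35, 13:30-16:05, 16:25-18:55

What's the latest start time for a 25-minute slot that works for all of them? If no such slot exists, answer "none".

15:35

Gabriel ∩ Oona: 12:20-16:00.
Gabriel ∩ Oona ∩ Zane: 12:20-14:35, 15:20-16:00.
Gabriel ∩ Oona ∩ Zane ∩ Diego: 12:20-14:35, 15:20-16:00.
Gabriel ∩ Oona ∩ Zane ∩ Diego ∩ Idris: 12:20-14:35, 15:20-16:00.
Gabriel ∩ Oona ∩ Zane ∩ Diego ∩ Idris ∩ Rina: 13:30-14:35, 15:20-16:00.
So the common availability across everyone is 13:30-14:35, 15:20-16:00.
The last common window of at least 25 minutes is 15:20-16:00; a 25-minute meeting can start as late as 15:35 and still end by 16:00.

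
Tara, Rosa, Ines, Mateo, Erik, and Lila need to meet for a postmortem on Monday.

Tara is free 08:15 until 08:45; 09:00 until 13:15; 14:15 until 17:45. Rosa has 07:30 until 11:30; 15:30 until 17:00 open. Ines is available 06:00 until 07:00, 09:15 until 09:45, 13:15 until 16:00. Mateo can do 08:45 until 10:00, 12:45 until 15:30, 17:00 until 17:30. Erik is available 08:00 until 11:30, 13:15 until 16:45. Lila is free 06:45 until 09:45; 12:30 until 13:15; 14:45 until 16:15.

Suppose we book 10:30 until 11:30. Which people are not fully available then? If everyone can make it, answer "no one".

Ines, Lila, Mateo

Tara: free for 10:30-11:30. Rosa: free for 10:30-11:30. Ines: not fully free for 10:30-11:30. Mateo: not fully free for 10:30-11:30. Erik: free for 10:30-11:30. Lila: not fully free for 10:30-11:30.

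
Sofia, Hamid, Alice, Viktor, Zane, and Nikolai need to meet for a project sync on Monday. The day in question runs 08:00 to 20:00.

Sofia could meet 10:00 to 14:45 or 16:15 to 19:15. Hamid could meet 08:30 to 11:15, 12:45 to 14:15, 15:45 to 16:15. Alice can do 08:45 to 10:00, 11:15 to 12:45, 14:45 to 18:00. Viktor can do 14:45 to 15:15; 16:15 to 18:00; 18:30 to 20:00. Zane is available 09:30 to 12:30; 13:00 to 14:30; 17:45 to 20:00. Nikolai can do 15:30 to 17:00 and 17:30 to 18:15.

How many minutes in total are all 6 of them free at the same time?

Sofia ∩ Hamid: 10:00-11:15, 12:45-14:15.
Sofia ∩ Hamid ∩ Alice: ∅.
Sofia ∩ Hamid ∩ Alice ∩ Viktor: ∅.
Sofia ∩ Hamid ∩ Alice ∩ Viktor ∩ Zane: ∅.
Sofia ∩ Hamid ∩ Alice ∩ Viktor ∩ Zane ∩ Nikolai: ∅.
There is no time when everyone is free.
There is no common window, so the total is 0 minutes.

0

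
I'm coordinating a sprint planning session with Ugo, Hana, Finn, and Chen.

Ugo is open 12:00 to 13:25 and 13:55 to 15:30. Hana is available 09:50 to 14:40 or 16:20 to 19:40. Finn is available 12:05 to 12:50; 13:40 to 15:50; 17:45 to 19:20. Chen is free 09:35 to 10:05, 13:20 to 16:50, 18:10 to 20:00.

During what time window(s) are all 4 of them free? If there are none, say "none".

13:55-14:40

Ugo ∩ Hana: 12:00-13:25, 13:55-14:40.
Ugo ∩ Hana ∩ Finn: 12:05-12:50, 13:55-14:40.
Ugo ∩ Hana ∩ Finn ∩ Chen: 13:55-14:40.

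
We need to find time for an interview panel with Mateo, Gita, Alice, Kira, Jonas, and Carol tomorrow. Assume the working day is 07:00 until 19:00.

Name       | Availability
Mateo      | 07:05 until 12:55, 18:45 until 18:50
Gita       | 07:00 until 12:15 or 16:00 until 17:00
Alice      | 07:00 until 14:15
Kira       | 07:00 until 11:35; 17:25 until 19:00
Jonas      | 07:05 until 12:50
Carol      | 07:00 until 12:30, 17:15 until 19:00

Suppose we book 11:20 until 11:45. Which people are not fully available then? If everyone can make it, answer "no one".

Mateo: free for 11:20-11:45. Gita: free for 11:20-11:45. Alice: free for 11:20-11:45. Kira: not fully free for 11:20-11:45. Jonas: free for 11:20-11:45. Carol: free for 11:20-11:45.

Kira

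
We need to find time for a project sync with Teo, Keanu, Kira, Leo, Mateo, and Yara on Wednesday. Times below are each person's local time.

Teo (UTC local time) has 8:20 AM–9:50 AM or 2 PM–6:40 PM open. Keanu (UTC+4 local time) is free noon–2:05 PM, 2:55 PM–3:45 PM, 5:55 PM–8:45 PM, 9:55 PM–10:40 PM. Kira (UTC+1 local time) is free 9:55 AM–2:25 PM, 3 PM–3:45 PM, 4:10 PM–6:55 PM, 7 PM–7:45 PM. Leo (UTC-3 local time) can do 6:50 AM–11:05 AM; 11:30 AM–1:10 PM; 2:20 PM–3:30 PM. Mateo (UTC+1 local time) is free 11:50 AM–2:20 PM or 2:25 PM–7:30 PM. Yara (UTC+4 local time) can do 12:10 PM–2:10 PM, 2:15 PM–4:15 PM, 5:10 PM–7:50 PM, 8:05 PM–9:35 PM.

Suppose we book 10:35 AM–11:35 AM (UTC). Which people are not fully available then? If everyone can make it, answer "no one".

Keanu, Mateo, Teo

Teo in UTC: 08:20-09:50, 14:00-18:40.
Keanu in UTC: 08:00-10:05, 10:55-11:45, 13:55-16:45, 17:55-18:40 (subtract 4h to convert from UTC+4).
Kira in UTC: 08:55-13:25, 14:00-14:45, 15:10-17:55, 18:00-18:45 (subtract 1h to convert from UTC+1).
Leo in UTC: 09:50-14:05, 14:30-16:10, 17:20-18:30 (add 3h to convert from UTC-3).
Mateo in UTC: 10:50-13:20, 13:25-18:30 (subtract 1h to convert from UTC+1).
Yara in UTC: 08:10-10:10, 10:15-12:15, 13:10-15:50, 16:05-17:35 (subtract 4h to convert from UTC+4).
Teo: not fully free for 10:35-11:35. Keanu: not fully free for 10:35-11:35. Kira: free for 10:35-11:35. Leo: free for 10:35-11:35. Mateo: not fully free for 10:35-11:35. Yara: free for 10:35-11:35.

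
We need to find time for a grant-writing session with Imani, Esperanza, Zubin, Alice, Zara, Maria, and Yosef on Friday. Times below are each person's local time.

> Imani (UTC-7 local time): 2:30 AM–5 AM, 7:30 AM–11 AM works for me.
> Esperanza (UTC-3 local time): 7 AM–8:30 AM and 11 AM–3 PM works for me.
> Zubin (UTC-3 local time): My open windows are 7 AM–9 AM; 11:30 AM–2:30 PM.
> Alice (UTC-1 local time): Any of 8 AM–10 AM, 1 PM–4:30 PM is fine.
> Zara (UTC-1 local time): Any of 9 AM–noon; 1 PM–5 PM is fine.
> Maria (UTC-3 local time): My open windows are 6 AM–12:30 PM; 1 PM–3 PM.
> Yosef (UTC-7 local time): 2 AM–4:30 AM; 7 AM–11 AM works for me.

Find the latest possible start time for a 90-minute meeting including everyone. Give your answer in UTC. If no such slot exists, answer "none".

16:00

Imani in UTC: 09:30-12:00, 14:30-18:00 (add 7h to convert from UTC-7).
Esperanza in UTC: 10:00-11:30, 14:00-18:00 (add 3h to convert from UTC-3).
Zubin in UTC: 10:00-12:00, 14:30-17:30 (add 3h to convert from UTC-3).
Alice in UTC: 09:00-11:00, 14:00-17:30 (add 1h to convert from UTC-1).
Zara in UTC: 10:00-13:00, 14:00-18:00 (add 1h to convert from UTC-1).
Maria in UTC: 09:00-15:30, 16:00-18:00 (add 3h to convert from UTC-3).
Yosef in UTC: 09:00-11:30, 14:00-18:00 (add 7h to convert from UTC-7).
Imani ∩ Esperanza: 10:00-11:30, 14:30-18:00.
Imani ∩ Esperanza ∩ Zubin: 10:00-11:30, 14:30-17:30.
Imani ∩ Esperanza ∩ Zubin ∩ Alice: 10:00-11:00, 14:30-17:30.
Imani ∩ Esperanza ∩ Zubin ∩ Alice ∩ Zara: 10:00-11:00, 14:30-17:30.
Imani ∩ Esperanza ∩ Zubin ∩ Alice ∩ Zara ∩ Maria: 10:00-11:00, 14:30-15:30, 16:00-17:30.
Imani ∩ Esperanza ∩ Zubin ∩ Alice ∩ Zara ∩ Maria ∩ Yosef: 10:00-11:00, 14:30-15:30, 16:00-17:30.
So the common availability across everyone is 10:00-11:00, 14:30-15:30, 16:00-17:30.
The last common window of at least 90 minutes is 16:00-17:30; a 90-minute meeting can start as late as 16:00 and still end by 17:30.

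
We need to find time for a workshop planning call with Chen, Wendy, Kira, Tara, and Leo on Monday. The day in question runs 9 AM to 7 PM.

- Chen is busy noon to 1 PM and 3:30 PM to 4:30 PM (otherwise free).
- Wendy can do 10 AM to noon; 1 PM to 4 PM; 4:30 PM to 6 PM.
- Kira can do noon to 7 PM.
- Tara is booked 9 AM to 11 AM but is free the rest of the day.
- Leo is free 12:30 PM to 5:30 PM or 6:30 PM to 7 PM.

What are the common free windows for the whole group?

Chen free: 09:00-12:00, 13:00-15:30, 16:30-19:00 (invert busy blocks within the working day).
Wendy free: 10:00-12:00, 13:00-16:00, 16:30-18:00.
Kira free: 12:00-19:00.
Tara free: 11:00-19:00 (invert busy blocks within the working day).
Leo free: 12:30-17:30, 18:30-19:00.
Chen ∩ Wendy: 10:00-12:00, 13:00-15:30, 16:30-18:00.
Chen ∩ Wendy ∩ Kira: 13:00-15:30, 16:30-18:00.
Chen ∩ Wendy ∩ Kira ∩ Tara: 13:00-15:30, 16:30-18:00.
Chen ∩ Wendy ∩ Kira ∩ Tara ∩ Leo: 13:00-15:30, 16:30-17:30.

13:00-15:30, 16:30-17:30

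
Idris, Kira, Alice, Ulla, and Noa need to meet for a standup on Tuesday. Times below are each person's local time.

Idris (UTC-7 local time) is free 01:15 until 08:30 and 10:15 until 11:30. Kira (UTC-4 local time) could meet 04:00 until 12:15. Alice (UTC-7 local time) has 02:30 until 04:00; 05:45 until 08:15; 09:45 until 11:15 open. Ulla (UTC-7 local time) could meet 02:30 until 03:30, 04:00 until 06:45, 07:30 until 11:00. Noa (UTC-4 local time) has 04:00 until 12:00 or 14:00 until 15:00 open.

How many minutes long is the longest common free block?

Idris in UTC: 08:15-15:30, 17:15-18:30 (add 7h to convert from UTC-7).
Kira in UTC: 08:00-16:15 (add 4h to convert from UTC-4).
Alice in UTC: 09:30-11:00, 12:45-15:15, 16:45-18:15 (add 7h to convert from UTC-7).
Ulla in UTC: 09:30-10:30, 11:00-13:45, 14:30-18:00 (add 7h to convert from UTC-7).
Noa in UTC: 08:00-16:00, 18:00-19:00 (add 4h to convert from UTC-4).
Idris ∩ Kira: 08:15-15:30.
Idris ∩ Kira ∩ Alice: 09:30-11:00, 12:45-15:15.
Idris ∩ Kira ∩ Alice ∩ Ulla: 09:30-10:30, 12:45-13:45, 14:30-15:15.
Idris ∩ Kira ∩ Alice ∩ Ulla ∩ Noa: 09:30-10:30, 12:45-13:45, 14:30-15:15.
Those are the intersection windows.
The longest is 09:30-10:30 at 60 minutes.

60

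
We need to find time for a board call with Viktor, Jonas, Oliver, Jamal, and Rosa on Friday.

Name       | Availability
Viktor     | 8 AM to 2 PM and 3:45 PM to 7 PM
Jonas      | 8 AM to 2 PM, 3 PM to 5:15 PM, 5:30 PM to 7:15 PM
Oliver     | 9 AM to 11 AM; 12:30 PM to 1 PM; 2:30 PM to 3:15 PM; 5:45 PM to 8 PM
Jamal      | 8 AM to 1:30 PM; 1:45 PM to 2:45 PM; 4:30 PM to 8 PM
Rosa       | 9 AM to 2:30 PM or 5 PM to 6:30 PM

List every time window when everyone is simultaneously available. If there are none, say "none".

Viktor ∩ Jonas: 08:00-14:00, 15:45-17:15, 17:30-19:00.
Viktor ∩ Jonas ∩ Oliver: 09:00-11:00, 12:30-13:00, 17:45-19:00.
Viktor ∩ Jonas ∩ Oliver ∩ Jamal: 09:00-11:00, 12:30-13:00, 17:45-19:00.
Viktor ∩ Jonas ∩ Oliver ∩ Jamal ∩ Rosa: 09:00-11:00, 12:30-13:00, 17:45-18:30.

09:00-11:00, 12:30-13:00, 17:45-18:30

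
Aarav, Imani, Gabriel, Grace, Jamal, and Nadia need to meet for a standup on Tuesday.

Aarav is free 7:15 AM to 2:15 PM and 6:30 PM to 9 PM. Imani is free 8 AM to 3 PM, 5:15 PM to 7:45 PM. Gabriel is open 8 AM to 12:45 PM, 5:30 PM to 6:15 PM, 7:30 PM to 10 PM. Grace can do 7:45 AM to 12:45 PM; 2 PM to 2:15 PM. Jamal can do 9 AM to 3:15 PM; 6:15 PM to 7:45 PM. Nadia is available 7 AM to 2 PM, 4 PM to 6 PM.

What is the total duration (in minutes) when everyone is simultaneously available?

225

Aarav ∩ Imani: 08:00-14:15, 18:30-19:45.
Aarav ∩ Imani ∩ Gabriel: 08:00-12:45, 19:30-19:45.
Aarav ∩ Imani ∩ Gabriel ∩ Grace: 08:00-12:45.
Aarav ∩ Imani ∩ Gabriel ∩ Grace ∩ Jamal: 09:00-12:45.
Aarav ∩ Imani ∩ Gabriel ∩ Grace ∩ Jamal ∩ Nadia: 09:00-12:45.
Those are the intersection windows.
That's a single block of 225 minutes.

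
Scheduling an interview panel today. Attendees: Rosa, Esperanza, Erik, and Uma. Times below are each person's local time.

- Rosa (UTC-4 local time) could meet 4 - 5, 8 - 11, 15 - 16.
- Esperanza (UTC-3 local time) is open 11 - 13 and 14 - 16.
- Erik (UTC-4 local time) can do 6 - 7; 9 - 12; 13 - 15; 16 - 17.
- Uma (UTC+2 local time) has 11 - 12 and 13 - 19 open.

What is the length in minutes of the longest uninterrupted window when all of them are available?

60

Rosa in UTC: 08:00-09:00, 12:00-15:00, 19:00-20:00 (add 4h to convert from UTC-4).
Esperanza in UTC: 14:00-16:00, 17:00-19:00 (add 3h to convert from UTC-3).
Erik in UTC: 10:00-11:00, 13:00-16:00, 17:00-19:00, 20:00-21:00 (add 4h to convert from UTC-4).
Uma in UTC: 09:00-10:00, 11:00-17:00 (subtract 2h to convert from UTC+2).
Rosa ∩ Esperanza: 14:00-15:00.
Rosa ∩ Esperanza ∩ Erik: 14:00-15:00.
Rosa ∩ Esperanza ∩ Erik ∩ Uma: 14:00-15:00.
So the common availability across everyone is 14:00-15:00.
The longest is 14:00-15:00 at 60 minutes.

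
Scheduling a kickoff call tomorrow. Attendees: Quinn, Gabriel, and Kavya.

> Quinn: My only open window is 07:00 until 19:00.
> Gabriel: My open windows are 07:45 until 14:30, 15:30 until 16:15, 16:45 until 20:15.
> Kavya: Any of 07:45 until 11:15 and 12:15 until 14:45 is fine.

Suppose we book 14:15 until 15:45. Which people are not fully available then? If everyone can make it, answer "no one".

Quinn: free for 14:15-15:45. Gabriel: not fully free for 14:15-15:45. Kavya: not fully free for 14:15-15:45.

Gabriel, Kavya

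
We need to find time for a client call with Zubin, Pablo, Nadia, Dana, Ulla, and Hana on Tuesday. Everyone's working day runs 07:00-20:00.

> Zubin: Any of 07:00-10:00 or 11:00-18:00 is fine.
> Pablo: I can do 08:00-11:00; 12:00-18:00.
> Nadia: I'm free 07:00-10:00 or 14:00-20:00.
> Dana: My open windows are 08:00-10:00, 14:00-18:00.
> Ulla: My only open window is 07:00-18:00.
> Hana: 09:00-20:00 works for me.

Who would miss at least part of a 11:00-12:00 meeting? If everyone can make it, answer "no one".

Dana, Nadia, Pablo

Zubin: free for 11:00-12:00. Pablo: not fully free for 11:00-12:00. Nadia: not fully free for 11:00-12:00. Dana: not fully free for 11:00-12:00. Ulla: free for 11:00-12:00. Hana: free for 11:00-12:00.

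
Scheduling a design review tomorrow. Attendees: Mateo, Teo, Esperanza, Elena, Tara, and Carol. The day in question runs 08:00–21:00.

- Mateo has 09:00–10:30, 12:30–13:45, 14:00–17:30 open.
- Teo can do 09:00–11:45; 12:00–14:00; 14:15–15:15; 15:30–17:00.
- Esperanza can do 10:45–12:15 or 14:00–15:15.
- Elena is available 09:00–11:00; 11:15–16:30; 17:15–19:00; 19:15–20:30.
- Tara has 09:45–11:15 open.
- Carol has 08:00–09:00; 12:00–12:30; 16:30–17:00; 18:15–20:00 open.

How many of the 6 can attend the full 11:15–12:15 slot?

Esperanza and Elena can make the full 11:15-12:15 slot — that's 2.

2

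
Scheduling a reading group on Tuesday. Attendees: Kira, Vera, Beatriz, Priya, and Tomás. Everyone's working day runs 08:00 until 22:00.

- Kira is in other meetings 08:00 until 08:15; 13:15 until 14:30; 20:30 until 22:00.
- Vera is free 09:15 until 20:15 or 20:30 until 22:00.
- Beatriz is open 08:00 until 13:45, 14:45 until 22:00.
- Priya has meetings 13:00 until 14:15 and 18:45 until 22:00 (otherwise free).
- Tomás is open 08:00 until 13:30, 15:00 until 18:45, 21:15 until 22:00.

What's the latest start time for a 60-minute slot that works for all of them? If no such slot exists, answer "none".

17:45

Kira free: 08:15-13:15, 14:30-20:30 (invert busy blocks within the working day).
Vera free: 09:15-20:15, 20:30-22:00.
Beatriz free: 08:00-13:45, 14:45-22:00.
Priya free: 08:00-13:00, 14:15-18:45 (invert busy blocks within the working day).
Tomás free: 08:00-13:30, 15:00-18:45, 21:15-22:00.
Kira ∩ Vera: 09:15-13:15, 14:30-20:15.
Kira ∩ Vera ∩ Beatriz: 09:15-13:15, 14:45-20:15.
Kira ∩ Vera ∩ Beatriz ∩ Priya: 09:15-13:00, 14:45-18:45.
Kira ∩ Vera ∩ Beatriz ∩ Priya ∩ Tomás: 09:15-13:00, 15:00-18:45.
Those are the intersection windows.
The last common window of at least 60 minutes is 15:00-18:45; a 60-minute meeting can start as late as 17:45 and still end by 18:45.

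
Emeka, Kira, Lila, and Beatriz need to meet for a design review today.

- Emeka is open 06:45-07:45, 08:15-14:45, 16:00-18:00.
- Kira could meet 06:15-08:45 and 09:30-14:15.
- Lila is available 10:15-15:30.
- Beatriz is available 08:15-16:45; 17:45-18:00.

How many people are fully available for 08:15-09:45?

2

Emeka and Beatriz can make the full 08:15-09:45 slot — that's 2.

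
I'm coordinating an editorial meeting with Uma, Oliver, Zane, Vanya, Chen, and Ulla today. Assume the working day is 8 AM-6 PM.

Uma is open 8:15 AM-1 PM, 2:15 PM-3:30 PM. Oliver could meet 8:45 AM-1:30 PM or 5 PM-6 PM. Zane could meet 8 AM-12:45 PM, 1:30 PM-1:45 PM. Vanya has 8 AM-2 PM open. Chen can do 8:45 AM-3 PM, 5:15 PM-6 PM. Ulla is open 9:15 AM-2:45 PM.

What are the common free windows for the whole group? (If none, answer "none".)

Uma ∩ Oliver: 08:45-13:00.
Uma ∩ Oliver ∩ Zane: 08:45-12:45.
Uma ∩ Oliver ∩ Zane ∩ Vanya: 08:45-12:45.
Uma ∩ Oliver ∩ Zane ∩ Vanya ∩ Chen: 08:45-12:45.
Uma ∩ Oliver ∩ Zane ∩ Vanya ∩ Chen ∩ Ulla: 09:15-12:45.

09:15-12:45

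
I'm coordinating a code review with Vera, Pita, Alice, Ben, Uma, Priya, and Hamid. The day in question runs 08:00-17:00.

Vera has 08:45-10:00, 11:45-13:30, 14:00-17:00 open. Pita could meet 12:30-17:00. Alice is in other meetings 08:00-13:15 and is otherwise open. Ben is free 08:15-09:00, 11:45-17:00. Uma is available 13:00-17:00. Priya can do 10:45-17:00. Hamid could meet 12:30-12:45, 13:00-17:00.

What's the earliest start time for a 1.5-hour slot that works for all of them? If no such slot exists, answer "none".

Vera free: 08:45-10:00, 11:45-13:30, 14:00-17:00.
Pita free: 12:30-17:00.
Alice free: 13:15-17:00 (invert busy blocks within the working day).
Ben free: 08:15-09:00, 11:45-17:00.
Uma free: 13:00-17:00.
Priya free: 10:45-17:00.
Hamid free: 12:30-12:45, 13:00-17:00.
Vera ∩ Pita: 12:30-13:30, 14:00-17:00.
Vera ∩ Pita ∩ Alice: 13:15-13:30, 14:00-17:00.
Vera ∩ Pita ∩ Alice ∩ Ben: 13:15-13:30, 14:00-17:00.
Vera ∩ Pita ∩ Alice ∩ Ben ∩ Uma: 13:15-13:30, 14:00-17:00.
Vera ∩ Pita ∩ Alice ∩ Ben ∩ Uma ∩ Priya: 13:15-13:30, 14:00-17:00.
Vera ∩ Pita ∩ Alice ∩ Ben ∩ Uma ∩ Priya ∩ Hamid: 13:15-13:30, 14:00-17:00.
The first common window of at least 90 minutes is 14:00-17:00, so the earliest start is 14:00.

14:00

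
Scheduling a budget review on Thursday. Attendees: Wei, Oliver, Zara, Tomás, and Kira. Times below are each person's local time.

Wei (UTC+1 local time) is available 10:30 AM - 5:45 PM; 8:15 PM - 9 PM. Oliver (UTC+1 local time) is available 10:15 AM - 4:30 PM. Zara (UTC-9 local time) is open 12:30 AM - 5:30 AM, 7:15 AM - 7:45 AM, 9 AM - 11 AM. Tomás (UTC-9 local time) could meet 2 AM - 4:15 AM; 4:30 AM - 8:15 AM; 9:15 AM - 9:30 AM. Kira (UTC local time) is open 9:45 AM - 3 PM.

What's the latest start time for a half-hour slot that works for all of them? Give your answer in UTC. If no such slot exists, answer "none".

Wei in UTC: 09:30-16:45, 19:15-20:00 (subtract 1h to convert from UTC+1).
Oliver in UTC: 09:15-15:30 (subtract 1h to convert from UTC+1).
Zara in UTC: 09:30-14:30, 16:15-16:45, 18:00-20:00 (add 9h to convert from UTC-9).
Tomás in UTC: 11:00-13:15, 13:30-17:15, 18:15-18:30 (add 9h to convert from UTC-9).
Kira in UTC: 09:45-15:00.
Wei ∩ Oliver: 09:30-15:30.
Wei ∩ Oliver ∩ Zara: 09:30-14:30.
Wei ∩ Oliver ∩ Zara ∩ Tomás: 11:00-13:15, 13:30-14:30.
Wei ∩ Oliver ∩ Zara ∩ Tomás ∩ Kira: 11:00-13:15, 13:30-14:30.
The last common window of at least 30 minutes is 13:30-14:30; a 30-minute meeting can start as late as 14:00 and still end by 14:30.

14:00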